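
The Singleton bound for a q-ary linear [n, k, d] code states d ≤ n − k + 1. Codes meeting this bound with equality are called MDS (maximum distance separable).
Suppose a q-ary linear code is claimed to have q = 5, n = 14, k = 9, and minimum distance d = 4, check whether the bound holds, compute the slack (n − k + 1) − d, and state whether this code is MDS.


Singleton RHS = n − k + 1 = 6, slack = 2, bound satisfied, not MDS.

Singleton bound: d ≤ n − k + 1.
Here n = 14, k = 9, so n − k + 1 = 6.
Given d = 4, check d ≤ 6: YES.
Slack = (n − k + 1) − d = 2.
The code is NOT MDS (slack = 2 > 0).
Description: the claimed parameters are [14, 9, 4]_5; such a code would be non-MDS.


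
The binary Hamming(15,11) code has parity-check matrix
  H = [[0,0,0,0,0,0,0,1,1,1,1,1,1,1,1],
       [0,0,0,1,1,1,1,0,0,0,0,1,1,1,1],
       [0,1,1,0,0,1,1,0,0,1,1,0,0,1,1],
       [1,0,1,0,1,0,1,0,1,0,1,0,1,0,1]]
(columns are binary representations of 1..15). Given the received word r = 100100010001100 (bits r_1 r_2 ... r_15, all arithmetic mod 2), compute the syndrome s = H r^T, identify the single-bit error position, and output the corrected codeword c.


s = (1, 1, 0, 0)^T, error position = 12, corrected codeword c = 100100010000100

Compute s = H r^T mod 2 one row at a time:
  s_1 = 1 + 0 + 0 + 0 + 1 + 1 + 0 + 0 = 3 ≡ 1 (mod 2).
  s_2 = 1 + 0 + 0 + 0 + 1 + 1 + 0 + 0 = 3 ≡ 1 (mod 2).
  s_3 = 0 + 0 + 0 + 0 + 0 + 0 + 0 + 0 = 0 ≡ 0 (mod 2).
  s_4 = 1 + 0 + 0 + 0 + 0 + 0 + 1 + 0 = 2 ≡ 0 (mod 2).
s = (1, 1, 0, 0)^T — this equals column 12 of H (binary 1100), so error is at position 12.
Correct: flip bit 12 of r = 100100010001100 to get c = 100100010000100.


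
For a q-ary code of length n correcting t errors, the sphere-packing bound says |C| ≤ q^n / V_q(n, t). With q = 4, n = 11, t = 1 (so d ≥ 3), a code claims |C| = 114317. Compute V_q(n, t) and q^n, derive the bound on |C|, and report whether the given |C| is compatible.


V_q(n, t) = 34, q^n = 4194304, Hamming bound = 123361, |C| = 114317 ≤ bound (satisfied).

Step 1: Compute V_q(n, t) = Σ_{j=0}^1 C(n, j) (q−1)^j.
  j = 0: C(11,0)·(3)^0 = 1·1 = 1.
  j = 1: C(11,1)·(3)^1 = 11·3 = 33.
  V_q(n, t) = 1 + 33 = 34.
Step 2: q^n = 4^11 = 4194304.
Step 3: Hamming bound ⌊q^n / V_q(n,t)⌋ = ⌊4194304/34⌋ = 123361.
Step 4: Compare |C| = 114317 to 123361: satisfied.
The claimed |C| lies below the Hamming bound.


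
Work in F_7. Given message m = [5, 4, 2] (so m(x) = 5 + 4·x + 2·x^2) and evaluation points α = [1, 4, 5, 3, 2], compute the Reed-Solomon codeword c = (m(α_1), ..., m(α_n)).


c = [4, 4, 5, 0, 0]

Message polynomial: m(x) = 5 + 4·x + 2·x^2 (mod 7).
For each evaluation point α_i, compute m(α_i) mod 7:
  α_1 = 1: Horner steps 2 → 6 → 4, so m(1) = 4.
  α_2 = 4: Horner steps 2 → 5 → 4, so m(4) = 4.
  α_3 = 5: Horner steps 2 → 0 → 5, so m(5) = 5.
  α_4 = 3: Horner steps 2 → 3 → 0, so m(3) = 0.
  α_5 = 2: Horner steps 2 → 1 → 0, so m(2) = 0.
Codeword c = [4, 4, 5, 0, 0] ∈ F_7^5.


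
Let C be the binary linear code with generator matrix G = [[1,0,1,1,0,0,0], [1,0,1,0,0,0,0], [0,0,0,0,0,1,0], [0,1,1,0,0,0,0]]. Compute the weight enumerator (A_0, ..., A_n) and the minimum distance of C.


Weight distribution: A_0 = 1, A_1 = 2, A_2 = 4, A_3 = 6, A_4 = 3. Minimum distance d = 1.

Enumerate all 2^4 = 16 messages m ∈ F_2^4.
For each, compute codeword c = mG in F_2^7, then tally its weight.
  m = 0000 → c = 0000000, weight = 0.
  m = 1000 → c = 1011000, weight = 3.
  m = 0100 → c = 1010000, weight = 2.
  m = 1100 → c = 0001000, weight = 1.
  m = 0010 → c = 0000010, weight = 1.
  m = 1010 → c = 1011010, weight = 4.
  m = 0110 → c = 1010010, weight = 3.
  m = 1110 → c = 0001010, weight = 2.
  m = 0001 → c = 0110000, weight = 2.
  m = 1001 → c = 1101000, weight = 3.
  m = 0101 → c = 1100000, weight = 2.
  m = 1101 → c = 0111000, weight = 3.
  m = 0011 → c = 0110010, weight = 3.
  m = 1011 → c = 1101010, weight = 4.
  m = 0111 → c = 1100010, weight = 3.
  m = 1111 → c = 0111010, weight = 4.
Tally weights:
  weight 0: 1 codewords.
  weight 1: 2 codewords.
  weight 2: 4 codewords.
  weight 3: 6 codewords.
  weight 4: 3 codewords.
Minimum distance d = smallest w > 0 with A_w > 0 = 1.
Sanity: Σ A_w = 16 = 2^4 = 16 ✓.


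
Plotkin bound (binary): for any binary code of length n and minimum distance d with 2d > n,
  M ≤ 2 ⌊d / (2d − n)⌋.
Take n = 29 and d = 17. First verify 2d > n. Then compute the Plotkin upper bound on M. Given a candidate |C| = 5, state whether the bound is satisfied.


Plotkin bound M ≤ 6; given |C| = 5 ≤ bound (satisfied).

Check applicability: 2d = 34, n = 29.
2d − n = 5 > 0, so Plotkin applies.
Compute d/(2d−n) = 17/5 ≈ 3.4000.
⌊d/(2d−n)⌋ = 3.
Plotkin bound: M ≤ 2·3 = 6.
Given |C| = 5, check: satisfied.
This |C| is below the Plotkin bound.


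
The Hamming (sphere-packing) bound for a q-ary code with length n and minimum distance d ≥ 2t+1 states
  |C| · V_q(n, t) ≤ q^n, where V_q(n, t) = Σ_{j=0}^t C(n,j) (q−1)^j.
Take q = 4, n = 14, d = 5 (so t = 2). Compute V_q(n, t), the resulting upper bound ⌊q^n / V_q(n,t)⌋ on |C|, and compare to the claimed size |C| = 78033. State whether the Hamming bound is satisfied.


V_q(n, t) = 862, q^n = 268435456, Hamming bound = 311410, |C| = 78033 ≤ bound (satisfied).

Step 1: Compute V_q(n, t) = Σ_{j=0}^2 C(n, j) (q−1)^j.
  j = 0: C(14,0)·(3)^0 = 1·1 = 1.
  j = 1: C(14,1)·(3)^1 = 14·3 = 42.
  j = 2: C(14,2)·(3)^2 = 91·9 = 819.
  V_q(n, t) = 1 + 42 + 819 = 862.
Step 2: q^n = 4^14 = 268435456.
Step 3: Hamming bound ⌊q^n / V_q(n,t)⌋ = ⌊268435456/862⌋ = 311410.
Step 4: Compare |C| = 78033 to 311410: satisfied.
The claimed |C| lies below the Hamming bound.


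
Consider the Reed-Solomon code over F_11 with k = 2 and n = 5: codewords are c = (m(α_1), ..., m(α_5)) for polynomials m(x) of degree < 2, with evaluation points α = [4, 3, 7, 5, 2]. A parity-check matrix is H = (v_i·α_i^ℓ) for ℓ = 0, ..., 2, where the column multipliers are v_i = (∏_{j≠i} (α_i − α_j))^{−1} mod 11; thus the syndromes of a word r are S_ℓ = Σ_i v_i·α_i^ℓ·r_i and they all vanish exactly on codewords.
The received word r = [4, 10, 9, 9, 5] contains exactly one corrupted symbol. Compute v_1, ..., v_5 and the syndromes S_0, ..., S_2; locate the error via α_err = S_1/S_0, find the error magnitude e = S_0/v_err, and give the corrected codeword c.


S = (10, 4, 6), error at position 3, error magnitude e = 1, c = [4, 10, 8, 9, 5].

Step 1: column multipliers v_i = (∏_{j≠i}(α_i − α_j))^{−1} mod 11.
  i = 1 (α = 4): (4−3)(4−7)(4−5)(4−2) = 1·(−3)·(−1)·2 = 6 ≡ 6, so v_1 = 6^{−1} = 2 (mod 11).
  i = 2 (α = 3): (3−4)(3−7)(3−5)(3−2) = (−1)·(−4)·(−2)·1 = −8 ≡ 3, so v_2 = 3^{−1} = 4 (mod 11).
  i = 3 (α = 7): (7−4)(7−3)(7−5)(7−2) = 3·4·2·5 = 120 ≡ 10, so v_3 = 10^{−1} = 10 (mod 11).
  i = 4 (α = 5): (5−4)(5−3)(5−7)(5−2) = 1·2·(−2)·3 = −12 ≡ 10, so v_4 = 10^{−1} = 10 (mod 11).
  i = 5 (α = 2): (2−4)(2−3)(2−7)(2−5) = (−2)·(−1)·(−5)·(−3) = 30 ≡ 8, so v_5 = 8^{−1} = 7 (mod 11).
  v = [2, 4, 10, 10, 7].
Step 2: syndromes of r = [4, 10, 9, 9, 5] (all sums mod 11).
  S_0 = Σ v_i r_i = 2·4 + 4·10 + 10·9 + 10·9 + 7·5 = 263 ≡ 10.
  S_1 = Σ v_i α_i r_i = 2·4·4 + 4·3·10 + 10·7·9 + 10·5·9 + 7·2·5 = 1302 ≡ 4.
  α_i^2 mod 11 = [5, 9, 5, 3, 4].
  S_2 = Σ v_i α_i^2 r_i = 2·5·4 + 4·9·10 + 10·5·9 + 10·3·9 + 7·4·5 = 1260 ≡ 6.
  S = (10, 4, 6) ≠ 0, so r is not a codeword (an error is present).
Step 3: locate the error. For a single error e at position i, S_ℓ = v_i·e·α_i^ℓ, so α_err = S_1/S_0.
  S_0^{−1} = 10^{−1} = 10 (mod 11), so α_err = 4·10 = 40 ≡ 7 = α_3. Error position i = 3.
  Consistency check: S_2/S_1 = 6·3 = 18 ≡ 7 = α_err ✓ (single-error assumption holds).
Step 4: error magnitude e = S_0/v_3 = S_0·∏_{j≠3}(α_3 − α_j) = 10·10 = 100 ≡ 1 (mod 11).
Step 5: correct position 3: c_3 = r_3 − e = 9 − 1 ≡ 8 (mod 11). Hence c = [4, 10, 8, 9, 5].
  Check: interpolating c through the α_i gives m(x) = 6 + 5·x (degree < 2) with m(α_i) = c_i for every i, so c is indeed a codeword.


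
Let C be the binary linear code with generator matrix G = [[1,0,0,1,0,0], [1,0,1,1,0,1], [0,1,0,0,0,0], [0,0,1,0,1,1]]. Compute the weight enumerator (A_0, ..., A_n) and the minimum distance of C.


Weight distribution: A_0 = 1, A_1 = 2, A_2 = 3, A_3 = 4, A_4 = 3, A_5 = 2, A_6 = 1. Minimum distance d = 1.

Enumerate all 2^4 = 16 messages m ∈ F_2^4.
For each, compute codeword c = mG in F_2^6, then tally its weight.
  m = 0000 → c = 000000, weight = 0.
  m = 1000 → c = 100100, weight = 2.
  m = 0100 → c = 101101, weight = 4.
  m = 1100 → c = 001001, weight = 2.
  m = 0010 → c = 010000, weight = 1.
  m = 1010 → c = 110100, weight = 3.
  m = 0110 → c = 111101, weight = 5.
  m = 1110 → c = 011001, weight = 3.
  m = 0001 → c = 001011, weight = 3.
  m = 1001 → c = 101111, weight = 5.
  m = 0101 → c = 100110, weight = 3.
  m = 1101 → c = 000010, weight = 1.
  m = 0011 → c = 011011, weight = 4.
  m = 1011 → c = 111111, weight = 6.
  m = 0111 → c = 110110, weight = 4.
  m = 1111 → c = 010010, weight = 2.
Tally weights:
  weight 0: 1 codewords.
  weight 1: 2 codewords.
  weight 2: 3 codewords.
  weight 3: 4 codewords.
  weight 4: 3 codewords.
  weight 5: 2 codewords.
  weight 6: 1 codewords.
Minimum distance d = smallest w > 0 with A_w > 0 = 1.
Sanity: Σ A_w = 16 = 2^4 = 16 ✓.


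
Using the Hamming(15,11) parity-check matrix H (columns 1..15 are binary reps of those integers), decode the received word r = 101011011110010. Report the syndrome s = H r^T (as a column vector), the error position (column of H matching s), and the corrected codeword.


s = (1, 1, 1, 1)^T, error position = 15, corrected codeword c = 101011011110011

Compute s = H r^T mod 2 one row at a time:
  s_1 = 1 + 1 + 1 + 1 + 0 + 0 + 1 + 0 = 5 ≡ 1 (mod 2).
  s_2 = 0 + 1 + 1 + 0 + 0 + 0 + 1 + 0 = 3 ≡ 1 (mod 2).
  s_3 = 0 + 1 + 1 + 0 + 1 + 1 + 1 + 0 = 5 ≡ 1 (mod 2).
  s_4 = 1 + 1 + 1 + 0 + 1 + 1 + 0 + 0 = 5 ≡ 1 (mod 2).
s = (1, 1, 1, 1)^T — this equals column 15 of H (binary 1111), so error is at position 15.
Correct: flip bit 15 of r = 101011011110010 to get c = 101011011110011.


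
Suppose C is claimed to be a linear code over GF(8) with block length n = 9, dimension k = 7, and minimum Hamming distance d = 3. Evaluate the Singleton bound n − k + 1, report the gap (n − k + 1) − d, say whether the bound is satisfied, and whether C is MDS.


Singleton RHS = n − k + 1 = 3, slack = 0, bound satisfied, MDS.

Singleton bound: d ≤ n − k + 1.
Here n = 9, k = 7, so n − k + 1 = 3.
Given d = 3, check d ≤ 3: YES.
Slack = (n − k + 1) − d = 0.
The code is MDS (slack = 0).
Description: the claimed parameters are [9, 7, 3]_8; such a code would be MDS (meets Singleton bound).


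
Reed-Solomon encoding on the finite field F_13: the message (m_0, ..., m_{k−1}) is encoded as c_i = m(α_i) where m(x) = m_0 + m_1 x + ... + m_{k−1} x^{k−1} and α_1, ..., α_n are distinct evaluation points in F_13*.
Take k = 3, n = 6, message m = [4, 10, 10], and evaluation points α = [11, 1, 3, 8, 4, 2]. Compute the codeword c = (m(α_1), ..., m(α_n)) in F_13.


c = [11, 11, 7, 9, 9, 12]

Message polynomial: m(x) = 4 + 10·x + 10·x^2 (mod 13).
For each evaluation point α_i, compute m(α_i) mod 13:
  α_1 = 11: Horner steps 10 → 3 → 11, so m(11) = 11.
  α_2 = 1: Horner steps 10 → 7 → 11, so m(1) = 11.
  α_3 = 3: Horner steps 10 → 1 → 7, so m(3) = 7.
  α_4 = 8: Horner steps 10 → 12 → 9, so m(8) = 9.
  α_5 = 4: Horner steps 10 → 11 → 9, so m(4) = 9.
  α_6 = 2: Horner steps 10 → 4 → 12, so m(2) = 12.
Codeword c = [11, 11, 7, 9, 9, 12] ∈ F_13^6.


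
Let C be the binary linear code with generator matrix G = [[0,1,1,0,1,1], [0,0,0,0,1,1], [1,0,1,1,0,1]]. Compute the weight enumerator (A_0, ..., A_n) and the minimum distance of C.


Weight distribution: A_0 = 1, A_2 = 2, A_4 = 5. Minimum distance d = 2.

Enumerate all 2^3 = 8 messages m ∈ F_2^3.
For each, compute codeword c = mG in F_2^6, then tally its weight.
  m = 000 → c = 000000, weight = 0.
  m = 100 → c = 011011, weight = 4.
  m = 010 → c = 000011, weight = 2.
  m = 110 → c = 011000, weight = 2.
  m = 001 → c = 101101, weight = 4.
  m = 101 → c = 110110, weight = 4.
  m = 011 → c = 101110, weight = 4.
  m = 111 → c = 110101, weight = 4.
Tally weights:
  weight 0: 1 codewords.
  weight 2: 2 codewords.
  weight 4: 5 codewords.
Minimum distance d = smallest w > 0 with A_w > 0 = 2.
Sanity: Σ A_w = 8 = 2^3 = 8 ✓.


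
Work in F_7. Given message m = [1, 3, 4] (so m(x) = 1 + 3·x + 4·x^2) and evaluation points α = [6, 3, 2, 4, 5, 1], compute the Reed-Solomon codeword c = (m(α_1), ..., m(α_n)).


c = [2, 4, 2, 0, 4, 1]

Message polynomial: m(x) = 1 + 3·x + 4·x^2 (mod 7).
For each evaluation point α_i, compute m(α_i) mod 7:
  α_1 = 6: Horner steps 4 → 6 → 2, so m(6) = 2.
  α_2 = 3: Horner steps 4 → 1 → 4, so m(3) = 4.
  α_3 = 2: Horner steps 4 → 4 → 2, so m(2) = 2.
  α_4 = 4: Horner steps 4 → 5 → 0, so m(4) = 0.
  α_5 = 5: Horner steps 4 → 2 → 4, so m(5) = 4.
  α_6 = 1: Horner steps 4 → 0 → 1, so m(1) = 1.
Codeword c = [2, 4, 2, 0, 4, 1] ∈ F_7^6.


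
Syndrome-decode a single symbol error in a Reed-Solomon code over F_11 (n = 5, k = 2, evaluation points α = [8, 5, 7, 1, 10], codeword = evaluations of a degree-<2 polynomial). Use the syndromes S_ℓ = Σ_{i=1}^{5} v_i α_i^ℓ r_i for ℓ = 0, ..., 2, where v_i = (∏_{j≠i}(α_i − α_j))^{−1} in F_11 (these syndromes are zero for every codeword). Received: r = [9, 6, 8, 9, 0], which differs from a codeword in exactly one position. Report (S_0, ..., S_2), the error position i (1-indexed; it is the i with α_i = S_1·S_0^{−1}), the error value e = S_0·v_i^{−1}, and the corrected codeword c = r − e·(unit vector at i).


S = (8, 8, 8), error at position 4, error magnitude e = 7, c = [9, 6, 8, 2, 0].

Step 1: column multipliers v_i = (∏_{j≠i}(α_i − α_j))^{−1} mod 11.
  i = 1 (α = 8): (8−5)(8−7)(8−1)(8−10) = 3·1·7·(−2) = −42 ≡ 2, so v_1 = 2^{−1} = 6 (mod 11).
  i = 2 (α = 5): (5−8)(5−7)(5−1)(5−10) = (−3)·(−2)·4·(−5) = −120 ≡ 1, so v_2 = 1^{−1} = 1 (mod 11).
  i = 3 (α = 7): (7−8)(7−5)(7−1)(7−10) = (−1)·2·6·(−3) = 36 ≡ 3, so v_3 = 3^{−1} = 4 (mod 11).
  i = 4 (α = 1): (1−8)(1−5)(1−7)(1−10) = (−7)·(−4)·(−6)·(−9) = 1512 ≡ 5, so v_4 = 5^{−1} = 9 (mod 11).
  i = 5 (α = 10): (10−8)(10−5)(10−7)(10−1) = 2·5·3·9 = 270 ≡ 6, so v_5 = 6^{−1} = 2 (mod 11).
  v = [6, 1, 4, 9, 2].
Step 2: syndromes of r = [9, 6, 8, 9, 0] (all sums mod 11).
  S_0 = Σ v_i r_i = 6·9 + 1·6 + 4·8 + 9·9 + 2·0 = 173 ≡ 8.
  S_1 = Σ v_i α_i r_i = 6·8·9 + 1·5·6 + 4·7·8 + 9·1·9 + 2·10·0 = 767 ≡ 8.
  α_i^2 mod 11 = [9, 3, 5, 1, 1].
  S_2 = Σ v_i α_i^2 r_i = 6·9·9 + 1·3·6 + 4·5·8 + 9·1·9 + 2·1·0 = 745 ≡ 8.
  S = (8, 8, 8) ≠ 0, so r is not a codeword (an error is present).
Step 3: locate the error. For a single error e at position i, S_ℓ = v_i·e·α_i^ℓ, so α_err = S_1/S_0.
  S_0^{−1} = 8^{−1} = 7 (mod 11), so α_err = 8·7 = 56 ≡ 1 = α_4. Error position i = 4.
  Consistency check: S_2/S_1 = 8·7 = 56 ≡ 1 = α_err ✓ (single-error assumption holds).
Step 4: error magnitude e = S_0/v_4 = S_0·∏_{j≠4}(α_4 − α_j) = 8·5 = 40 ≡ 7 (mod 11).
Step 5: correct position 4: c_4 = r_4 − e = 9 − 7 ≡ 2 (mod 11). Hence c = [9, 6, 8, 2, 0].
  Check: interpolating c through the α_i gives m(x) = 1 + 1·x (degree < 2) with m(α_i) = c_i for every i, so c is indeed a codeword.


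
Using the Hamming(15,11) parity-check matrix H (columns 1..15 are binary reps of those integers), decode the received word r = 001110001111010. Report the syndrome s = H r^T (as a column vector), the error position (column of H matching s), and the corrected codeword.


s = (1, 0, 0, 0)^T, error position = 8, corrected codeword c = 001110011111010

Compute s = H r^T mod 2 one row at a time:
  s_1 = 0 + 1 + 1 + 1 + 1 + 0 + 1 + 0 = 5 ≡ 1 (mod 2).
  s_2 = 1 + 1 + 0 + 0 + 1 + 0 + 1 + 0 = 4 ≡ 0 (mod 2).
  s_3 = 0 + 1 + 0 + 0 + 1 + 1 + 1 + 0 = 4 ≡ 0 (mod 2).
  s_4 = 0 + 1 + 1 + 0 + 1 + 1 + 0 + 0 = 4 ≡ 0 (mod 2).
s = (1, 0, 0, 0)^T — this equals column 8 of H (binary 1000), so error is at position 8.
Correct: flip bit 8 of r = 001110001111010 to get c = 001110011111010.


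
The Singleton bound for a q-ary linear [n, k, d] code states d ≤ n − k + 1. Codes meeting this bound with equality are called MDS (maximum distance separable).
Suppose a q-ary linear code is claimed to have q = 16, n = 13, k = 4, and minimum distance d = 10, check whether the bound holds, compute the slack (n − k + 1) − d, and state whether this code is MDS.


Singleton RHS = n − k + 1 = 10, slack = 0, bound satisfied, MDS.

Singleton bound: d ≤ n − k + 1.
Here n = 13, k = 4, so n − k + 1 = 10.
Given d = 10, check d ≤ 10: YES.
Slack = (n − k + 1) − d = 0.
The code is MDS (slack = 0).
Description: the claimed parameters are [13, 4, 10]_16; such a code would be MDS (meets Singleton bound).


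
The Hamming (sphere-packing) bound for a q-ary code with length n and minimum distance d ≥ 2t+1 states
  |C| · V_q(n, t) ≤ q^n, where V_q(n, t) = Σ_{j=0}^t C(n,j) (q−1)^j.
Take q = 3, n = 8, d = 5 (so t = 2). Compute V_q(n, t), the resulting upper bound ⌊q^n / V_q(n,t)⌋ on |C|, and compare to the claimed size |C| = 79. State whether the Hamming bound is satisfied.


V_q(n, t) = 129, q^n = 6561, Hamming bound = 50, |C| = 79 > bound (violated).

Step 1: Compute V_q(n, t) = Σ_{j=0}^2 C(n, j) (q−1)^j.
  j = 0: C(8,0)·(2)^0 = 1·1 = 1.
  j = 1: C(8,1)·(2)^1 = 8·2 = 16.
  j = 2: C(8,2)·(2)^2 = 28·4 = 112.
  V_q(n, t) = 1 + 16 + 112 = 129.
Step 2: q^n = 3^8 = 6561.
Step 3: Hamming bound ⌊q^n / V_q(n,t)⌋ = ⌊6561/129⌋ = 50.
Step 4: Compare |C| = 79 to 50: violated.
The claimed |C| lies above the Hamming bound, so no 3-ary code of length 8 with d ≥ 5 can have 79 codewords.


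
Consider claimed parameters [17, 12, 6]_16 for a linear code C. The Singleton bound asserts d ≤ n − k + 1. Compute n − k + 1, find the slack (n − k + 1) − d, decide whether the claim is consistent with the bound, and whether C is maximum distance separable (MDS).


Singleton RHS = n − k + 1 = 6, slack = 0, bound satisfied, MDS.

Singleton bound: d ≤ n − k + 1.
Here n = 17, k = 12, so n − k + 1 = 6.
Given d = 6, check d ≤ 6: YES.
Slack = (n − k + 1) − d = 0.
The code is MDS (slack = 0).
Description: the claimed parameters are [17, 12, 6]_16; such a code would be MDS (meets Singleton bound).


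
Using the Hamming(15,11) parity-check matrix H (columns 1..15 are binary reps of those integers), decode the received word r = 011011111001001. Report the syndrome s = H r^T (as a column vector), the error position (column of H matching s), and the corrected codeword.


s = (0, 1, 1, 1)^T, error position = 7, corrected codeword c = 011011011001001

Compute s = H r^T mod 2 one row at a time:
  s_1 = 1 + 1 + 0 + 0 + 1 + 0 + 0 + 1 = 4 ≡ 0 (mod 2).
  s_2 = 0 + 1 + 1 + 1 + 1 + 0 + 0 + 1 = 5 ≡ 1 (mod 2).
  s_3 = 1 + 1 + 1 + 1 + 0 + 0 + 0 + 1 = 5 ≡ 1 (mod 2).
  s_4 = 0 + 1 + 1 + 1 + 1 + 0 + 0 + 1 = 5 ≡ 1 (mod 2).
s = (0, 1, 1, 1)^T — this equals column 7 of H (binary 0111), so error is at position 7.
Correct: flip bit 7 of r = 011011111001001 to get c = 011011011001001.


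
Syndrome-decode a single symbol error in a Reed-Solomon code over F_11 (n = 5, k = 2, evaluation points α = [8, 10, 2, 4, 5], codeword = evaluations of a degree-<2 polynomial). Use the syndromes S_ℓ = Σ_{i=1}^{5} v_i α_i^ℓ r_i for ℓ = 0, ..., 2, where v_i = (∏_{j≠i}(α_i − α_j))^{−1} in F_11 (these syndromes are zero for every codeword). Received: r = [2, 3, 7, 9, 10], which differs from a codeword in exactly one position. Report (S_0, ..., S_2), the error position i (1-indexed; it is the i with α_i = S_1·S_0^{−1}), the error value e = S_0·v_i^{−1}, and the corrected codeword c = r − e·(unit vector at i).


S = (3, 8, 3), error at position 2, error magnitude e = 10, c = [2, 4, 7, 9, 10].

Step 1: column multipliers v_i = (∏_{j≠i}(α_i − α_j))^{−1} mod 11.
  i = 1 (α = 8): (8−10)(8−2)(8−4)(8−5) = (−2)·6·4·3 = −144 ≡ 10, so v_1 = 10^{−1} = 10 (mod 11).
  i = 2 (α = 10): (10−8)(10−2)(10−4)(10−5) = 2·8·6·5 = 480 ≡ 7, so v_2 = 7^{−1} = 8 (mod 11).
  i = 3 (α = 2): (2−8)(2−10)(2−4)(2−5) = (−6)·(−8)·(−2)·(−3) = 288 ≡ 2, so v_3 = 2^{−1} = 6 (mod 11).
  i = 4 (α = 4): (4−8)(4−10)(4−2)(4−5) = (−4)·(−6)·2·(−1) = −48 ≡ 7, so v_4 = 7^{−1} = 8 (mod 11).
  i = 5 (α = 5): (5−8)(5−10)(5−2)(5−4) = (−3)·(−5)·3·1 = 45 ≡ 1, so v_5 = 1^{−1} = 1 (mod 11).
  v = [10, 8, 6, 8, 1].
Step 2: syndromes of r = [2, 3, 7, 9, 10] (all sums mod 11).
  S_0 = Σ v_i r_i = 10·2 + 8·3 + 6·7 + 8·9 + 1·10 = 168 ≡ 3.
  S_1 = Σ v_i α_i r_i = 10·8·2 + 8·10·3 + 6·2·7 + 8·4·9 + 1·5·10 = 822 ≡ 8.
  α_i^2 mod 11 = [9, 1, 4, 5, 3].
  S_2 = Σ v_i α_i^2 r_i = 10·9·2 + 8·1·3 + 6·4·7 + 8·5·9 + 1·3·10 = 762 ≡ 3.
  S = (3, 8, 3) ≠ 0, so r is not a codeword (an error is present).
Step 3: locate the error. For a single error e at position i, S_ℓ = v_i·e·α_i^ℓ, so α_err = S_1/S_0.
  S_0^{−1} = 3^{−1} = 4 (mod 11), so α_err = 8·4 = 32 ≡ 10 = α_2. Error position i = 2.
  Consistency check: S_2/S_1 = 3·7 = 21 ≡ 10 = α_err ✓ (single-error assumption holds).
Step 4: error magnitude e = S_0/v_2 = S_0·∏_{j≠2}(α_2 − α_j) = 3·7 = 21 ≡ 10 (mod 11).
Step 5: correct position 2: c_2 = r_2 − e = 3 − 10 ≡ 4 (mod 11). Hence c = [2, 4, 7, 9, 10].
  Check: interpolating c through the α_i gives m(x) = 5 + 1·x (degree < 2) with m(α_i) = c_i for every i, so c is indeed a codeword.


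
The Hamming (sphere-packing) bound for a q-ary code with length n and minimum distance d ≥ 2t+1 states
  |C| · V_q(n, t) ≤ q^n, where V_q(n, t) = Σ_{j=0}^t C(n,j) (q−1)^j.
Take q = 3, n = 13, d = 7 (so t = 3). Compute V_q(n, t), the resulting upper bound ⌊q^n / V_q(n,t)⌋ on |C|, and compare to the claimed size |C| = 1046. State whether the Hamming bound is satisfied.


V_q(n, t) = 2627, q^n = 1594323, Hamming bound = 606, |C| = 1046 > bound (violated).

Step 1: Compute V_q(n, t) = Σ_{j=0}^3 C(n, j) (q−1)^j.
  j = 0: C(13,0)·(2)^0 = 1·1 = 1.
  j = 1: C(13,1)·(2)^1 = 13·2 = 26.
  j = 2: C(13,2)·(2)^2 = 78·4 = 312.
  j = 3: C(13,3)·(2)^3 = 286·8 = 2288.
  V_q(n, t) = 1 + 26 + 312 + 2288 = 2627.
Step 2: q^n = 3^13 = 1594323.
Step 3: Hamming bound ⌊q^n / V_q(n,t)⌋ = ⌊1594323/2627⌋ = 606.
Step 4: Compare |C| = 1046 to 606: violated.
The claimed |C| lies above the Hamming bound, so no 3-ary code of length 13 with d ≥ 7 can have 1046 codewords.


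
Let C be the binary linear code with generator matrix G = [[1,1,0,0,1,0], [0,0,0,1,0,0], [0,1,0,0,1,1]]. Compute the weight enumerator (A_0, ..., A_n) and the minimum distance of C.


Weight distribution: A_0 = 1, A_1 = 1, A_2 = 1, A_3 = 3, A_4 = 2. Minimum distance d = 1.

Enumerate all 2^3 = 8 messages m ∈ F_2^3.
For each, compute codeword c = mG in F_2^6, then tally its weight.
  m = 000 → c = 000000, weight = 0.
  m = 100 → c = 110010, weight = 3.
  m = 010 → c = 000100, weight = 1.
  m = 110 → c = 110110, weight = 4.
  m = 001 → c = 010011, weight = 3.
  m = 101 → c = 100001, weight = 2.
  m = 011 → c = 010111, weight = 4.
  m = 111 → c = 100101, weight = 3.
Tally weights:
  weight 0: 1 codewords.
  weight 1: 1 codewords.
  weight 2: 1 codewords.
  weight 3: 3 codewords.
  weight 4: 2 codewords.
Minimum distance d = smallest w > 0 with A_w > 0 = 1.
Sanity: Σ A_w = 8 = 2^3 = 8 ✓.


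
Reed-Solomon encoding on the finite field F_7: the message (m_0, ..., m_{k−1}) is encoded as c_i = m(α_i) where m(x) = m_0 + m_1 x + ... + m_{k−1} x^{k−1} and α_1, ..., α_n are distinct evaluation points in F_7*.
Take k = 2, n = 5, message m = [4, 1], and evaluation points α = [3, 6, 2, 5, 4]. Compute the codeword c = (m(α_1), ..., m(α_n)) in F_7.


c = [0, 3, 6, 2, 1]

Message polynomial: m(x) = 4 + 1·x (mod 7).
For each evaluation point α_i, compute m(α_i) mod 7:
  α_1 = 3: Horner steps 1 → 0, so m(3) = 0.
  α_2 = 6: Horner steps 1 → 3, so m(6) = 3.
  α_3 = 2: Horner steps 1 → 6, so m(2) = 6.
  α_4 = 5: Horner steps 1 → 2, so m(5) = 2.
  α_5 = 4: Horner steps 1 → 1, so m(4) = 1.
Codeword c = [0, 3, 6, 2, 1] ∈ F_7^5.


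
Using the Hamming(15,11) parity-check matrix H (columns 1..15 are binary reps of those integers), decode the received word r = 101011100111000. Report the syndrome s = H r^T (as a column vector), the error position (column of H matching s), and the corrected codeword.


s = (1, 0, 1, 1)^T, error position = 11, corrected codeword c = 101011100101000

Compute s = H r^T mod 2 one row at a time:
  s_1 = 0 + 0 + 1 + 1 + 1 + 0 + 0 + 0 = 3 ≡ 1 (mod 2).
  s_2 = 0 + 1 + 1 + 1 + 1 + 0 + 0 + 0 = 4 ≡ 0 (mod 2).
  s_3 = 0 + 1 + 1 + 1 + 1 + 1 + 0 + 0 = 5 ≡ 1 (mod 2).
  s_4 = 1 + 1 + 1 + 1 + 0 + 1 + 0 + 0 = 5 ≡ 1 (mod 2).
s = (1, 0, 1, 1)^T — this equals column 11 of H (binary 1011), so error is at position 11.
Correct: flip bit 11 of r = 101011100111000 to get c = 101011100101000.


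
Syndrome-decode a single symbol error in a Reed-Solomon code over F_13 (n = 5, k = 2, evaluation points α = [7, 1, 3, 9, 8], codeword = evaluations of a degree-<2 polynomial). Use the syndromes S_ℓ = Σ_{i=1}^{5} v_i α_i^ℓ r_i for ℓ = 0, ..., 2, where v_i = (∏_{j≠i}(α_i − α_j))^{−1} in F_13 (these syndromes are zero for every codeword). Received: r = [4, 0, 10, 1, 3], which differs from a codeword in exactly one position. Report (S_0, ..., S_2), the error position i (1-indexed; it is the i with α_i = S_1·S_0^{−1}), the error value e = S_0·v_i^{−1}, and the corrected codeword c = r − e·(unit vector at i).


S = (5, 1, 8), error at position 5, error magnitude e = 7, c = [4, 0, 10, 1, 9].

Step 1: column multipliers v_i = (∏_{j≠i}(α_i − α_j))^{−1} mod 13.
  i = 1 (α = 7): (7−1)(7−3)(7−9)(7−8) = 6·4·(−2)·(−1) = 48 ≡ 9, so v_1 = 9^{−1} = 3 (mod 13).
  i = 2 (α = 1): (1−7)(1−3)(1−9)(1−8) = (−6)·(−2)·(−8)·(−7) = 672 ≡ 9, so v_2 = 9^{−1} = 3 (mod 13).
  i = 3 (α = 3): (3−7)(3−1)(3−9)(3−8) = (−4)·2·(−6)·(−5) = −240 ≡ 7, so v_3 = 7^{−1} = 2 (mod 13).
  i = 4 (α = 9): (9−7)(9−1)(9−3)(9−8) = 2·8·6·1 = 96 ≡ 5, so v_4 = 5^{−1} = 8 (mod 13).
  i = 5 (α = 8): (8−7)(8−1)(8−3)(8−9) = 1·7·5·(−1) = −35 ≡ 4, so v_5 = 4^{−1} = 10 (mod 13).
  v = [3, 3, 2, 8, 10].
Step 2: syndromes of r = [4, 0, 10, 1, 3] (all sums mod 13).
  S_0 = Σ v_i r_i = 3·4 + 3·0 + 2·10 + 8·1 + 10·3 = 70 ≡ 5.
  S_1 = Σ v_i α_i r_i = 3·7·4 + 3·1·0 + 2·3·10 + 8·9·1 + 10·8·3 = 456 ≡ 1.
  α_i^2 mod 13 = [10, 1, 9, 3, 12].
  S_2 = Σ v_i α_i^2 r_i = 3·10·4 + 3·1·0 + 2·9·10 + 8·3·1 + 10·12·3 = 684 ≡ 8.
  S = (5, 1, 8) ≠ 0, so r is not a codeword (an error is present).
Step 3: locate the error. For a single error e at position i, S_ℓ = v_i·e·α_i^ℓ, so α_err = S_1/S_0.
  S_0^{−1} = 5^{−1} = 8 (mod 13), so α_err = 1·8 = 8 ≡ 8 = α_5. Error position i = 5.
  Consistency check: S_2/S_1 = 8·1 = 8 ≡ 8 = α_err ✓ (single-error assumption holds).
Step 4: error magnitude e = S_0/v_5 = S_0·∏_{j≠5}(α_5 − α_j) = 5·4 = 20 ≡ 7 (mod 13).
Step 5: correct position 5: c_5 = r_5 − e = 3 − 7 ≡ 9 (mod 13). Hence c = [4, 0, 10, 1, 9].
  Check: interpolating c through the α_i gives m(x) = 8 + 5·x (degree < 2) with m(α_i) = c_i for every i, so c is indeed a codeword.


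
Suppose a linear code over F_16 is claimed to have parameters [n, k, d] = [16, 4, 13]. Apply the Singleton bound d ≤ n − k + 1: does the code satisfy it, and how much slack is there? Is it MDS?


Singleton RHS = n − k + 1 = 13, slack = 0, bound satisfied, MDS.

Singleton bound: d ≤ n − k + 1.
Here n = 16, k = 4, so n − k + 1 = 13.
Given d = 13, check d ≤ 13: YES.
Slack = (n − k + 1) − d = 0.
The code is MDS (slack = 0).
Description: the claimed parameters are [16, 4, 13]_16; such a code would be MDS (meets Singleton bound).


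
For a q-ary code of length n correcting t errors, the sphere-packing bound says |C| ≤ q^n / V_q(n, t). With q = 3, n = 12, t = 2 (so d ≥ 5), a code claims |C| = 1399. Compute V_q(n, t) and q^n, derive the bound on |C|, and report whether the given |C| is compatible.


V_q(n, t) = 289, q^n = 531441, Hamming bound = 1838, |C| = 1399 ≤ bound (satisfied).

Step 1: Compute V_q(n, t) = Σ_{j=0}^2 C(n, j) (q−1)^j.
  j = 0: C(12,0)·(2)^0 = 1·1 = 1.
  j = 1: C(12,1)·(2)^1 = 12·2 = 24.
  j = 2: C(12,2)·(2)^2 = 66·4 = 264.
  V_q(n, t) = 1 + 24 + 264 = 289.
Step 2: q^n = 3^12 = 531441.
Step 3: Hamming bound ⌊q^n / V_q(n,t)⌋ = ⌊531441/289⌋ = 1838.
Step 4: Compare |C| = 1399 to 1838: satisfied.
The claimed |C| lies below the Hamming bound.


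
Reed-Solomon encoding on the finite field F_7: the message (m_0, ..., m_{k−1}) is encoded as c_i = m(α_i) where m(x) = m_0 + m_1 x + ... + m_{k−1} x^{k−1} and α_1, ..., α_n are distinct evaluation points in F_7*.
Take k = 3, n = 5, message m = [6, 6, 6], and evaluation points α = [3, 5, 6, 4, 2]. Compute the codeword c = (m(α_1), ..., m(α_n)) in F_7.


c = [1, 4, 6, 0, 0]

Message polynomial: m(x) = 6 + 6·x + 6·x^2 (mod 7).
For each evaluation point α_i, compute m(α_i) mod 7:
  α_1 = 3: Horner steps 6 → 3 → 1, so m(3) = 1.
  α_2 = 5: Horner steps 6 → 1 → 4, so m(5) = 4.
  α_3 = 6: Horner steps 6 → 0 → 6, so m(6) = 6.
  α_4 = 4: Horner steps 6 → 2 → 0, so m(4) = 0.
  α_5 = 2: Horner steps 6 → 4 → 0, so m(2) = 0.
Codeword c = [1, 4, 6, 0, 0] ∈ F_7^5.


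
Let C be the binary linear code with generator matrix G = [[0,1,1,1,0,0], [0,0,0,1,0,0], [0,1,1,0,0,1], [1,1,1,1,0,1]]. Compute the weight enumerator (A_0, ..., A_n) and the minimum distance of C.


Weight distribution: A_0 = 1, A_1 = 3, A_2 = 4, A_3 = 4, A_4 = 3, A_5 = 1. Minimum distance d = 1.

Enumerate all 2^4 = 16 messages m ∈ F_2^4.
For each, compute codeword c = mG in F_2^6, then tally its weight.
  m = 0000 → c = 000000, weight = 0.
  m = 1000 → c = 011100, weight = 3.
  m = 0100 → c = 000100, weight = 1.
  m = 1100 → c = 011000, weight = 2.
  m = 0010 → c = 011001, weight = 3.
  m = 1010 → c = 000101, weight = 2.
  m = 0110 → c = 011101, weight = 4.
  m = 1110 → c = 000001, weight = 1.
  m = 0001 → c = 111101, weight = 5.
  m = 1001 → c = 100001, weight = 2.
  m = 0101 → c = 111001, weight = 4.
  m = 1101 → c = 100101, weight = 3.
  m = 0011 → c = 100100, weight = 2.
  m = 1011 → c = 111000, weight = 3.
  m = 0111 → c = 100000, weight = 1.
  m = 1111 → c = 111100, weight = 4.
Tally weights:
  weight 0: 1 codewords.
  weight 1: 3 codewords.
  weight 2: 4 codewords.
  weight 3: 4 codewords.
  weight 4: 3 codewords.
  weight 5: 1 codewords.
Minimum distance d = smallest w > 0 with A_w > 0 = 1.
Sanity: Σ A_w = 16 = 2^4 = 16 ✓.


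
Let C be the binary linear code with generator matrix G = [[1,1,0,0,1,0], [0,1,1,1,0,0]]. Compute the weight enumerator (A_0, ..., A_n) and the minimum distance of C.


Weight distribution: A_0 = 1, A_3 = 2, A_4 = 1. Minimum distance d = 3.

Enumerate all 2^2 = 4 messages m ∈ F_2^2.
For each, compute codeword c = mG in F_2^6, then tally its weight.
  m = 00 → c = 000000, weight = 0.
  m = 10 → c = 110010, weight = 3.
  m = 01 → c = 011100, weight = 3.
  m = 11 → c = 101110, weight = 4.
Tally weights:
  weight 0: 1 codewords.
  weight 3: 2 codewords.
  weight 4: 1 codewords.
Minimum distance d = smallest w > 0 with A_w > 0 = 3.
Sanity: Σ A_w = 4 = 2^2 = 4 ✓.


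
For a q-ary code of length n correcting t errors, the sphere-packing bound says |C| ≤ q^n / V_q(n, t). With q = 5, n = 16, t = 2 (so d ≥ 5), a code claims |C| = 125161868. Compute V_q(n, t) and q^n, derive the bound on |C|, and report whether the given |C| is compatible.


V_q(n, t) = 1985, q^n = 152587890625, Hamming bound = 76870473, |C| = 125161868 > bound (violated).

Step 1: Compute V_q(n, t) = Σ_{j=0}^2 C(n, j) (q−1)^j.
  j = 0: C(16,0)·(4)^0 = 1·1 = 1.
  j = 1: C(16,1)·(4)^1 = 16·4 = 64.
  j = 2: C(16,2)·(4)^2 = 120·16 = 1920.
  V_q(n, t) = 1 + 64 + 1920 = 1985.
Step 2: q^n = 5^16 = 152587890625.
Step 3: Hamming bound ⌊q^n / V_q(n,t)⌋ = ⌊152587890625/1985⌋ = 76870473.
Step 4: Compare |C| = 125161868 to 76870473: violated.
The claimed |C| lies above the Hamming bound, so no 5-ary code of length 16 with d ≥ 5 can have 125161868 codewords.


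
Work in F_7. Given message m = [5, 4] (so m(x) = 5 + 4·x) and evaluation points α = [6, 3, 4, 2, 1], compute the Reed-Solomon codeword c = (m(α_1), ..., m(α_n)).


c = [1, 3, 0, 6, 2]

Message polynomial: m(x) = 5 + 4·x (mod 7).
For each evaluation point α_i, compute m(α_i) mod 7:
  α_1 = 6: Horner steps 4 → 1, so m(6) = 1.
  α_2 = 3: Horner steps 4 → 3, so m(3) = 3.
  α_3 = 4: Horner steps 4 → 0, so m(4) = 0.
  α_4 = 2: Horner steps 4 → 6, so m(2) = 6.
  α_5 = 1: Horner steps 4 → 2, so m(1) = 2.
Codeword c = [1, 3, 0, 6, 2] ∈ F_7^5.


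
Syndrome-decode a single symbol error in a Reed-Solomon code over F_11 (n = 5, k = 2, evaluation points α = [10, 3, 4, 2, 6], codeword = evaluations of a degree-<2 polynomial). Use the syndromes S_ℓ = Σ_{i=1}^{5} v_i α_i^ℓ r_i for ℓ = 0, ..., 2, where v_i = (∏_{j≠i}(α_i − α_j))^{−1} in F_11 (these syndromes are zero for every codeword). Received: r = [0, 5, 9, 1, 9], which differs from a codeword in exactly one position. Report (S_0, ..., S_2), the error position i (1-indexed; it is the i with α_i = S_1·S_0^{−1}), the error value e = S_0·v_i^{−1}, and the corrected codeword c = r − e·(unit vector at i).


S = (1, 6, 3), error at position 5, error magnitude e = 3, c = [0, 5, 9, 1, 6].

Step 1: column multipliers v_i = (∏_{j≠i}(α_i − α_j))^{−1} mod 11.
  i = 1 (α = 10): (10−3)(10−4)(10−2)(10−6) = 7·6·8·4 = 1344 ≡ 2, so v_1 = 2^{−1} = 6 (mod 11).
  i = 2 (α = 3): (3−10)(3−4)(3−2)(3−6) = (−7)·(−1)·1·(−3) = −21 ≡ 1, so v_2 = 1^{−1} = 1 (mod 11).
  i = 3 (α = 4): (4−10)(4−3)(4−2)(4−6) = (−6)·1·2·(−2) = 24 ≡ 2, so v_3 = 2^{−1} = 6 (mod 11).
  i = 4 (α = 2): (2−10)(2−3)(2−4)(2−6) = (−8)·(−1)·(−2)·(−4) = 64 ≡ 9, so v_4 = 9^{−1} = 5 (mod 11).
  i = 5 (α = 6): (6−10)(6−3)(6−4)(6−2) = (−4)·3·2·4 = −96 ≡ 3, so v_5 = 3^{−1} = 4 (mod 11).
  v = [6, 1, 6, 5, 4].
Step 2: syndromes of r = [0, 5, 9, 1, 9] (all sums mod 11).
  S_0 = Σ v_i r_i = 6·0 + 1·5 + 6·9 + 5·1 + 4·9 = 100 ≡ 1.
  S_1 = Σ v_i α_i r_i = 6·10·0 + 1·3·5 + 6·4·9 + 5·2·1 + 4·6·9 = 457 ≡ 6.
  α_i^2 mod 11 = [1, 9, 5, 4, 3].
  S_2 = Σ v_i α_i^2 r_i = 6·1·0 + 1·9·5 + 6·5·9 + 5·4·1 + 4·3·9 = 443 ≡ 3.
  S = (1, 6, 3) ≠ 0, so r is not a codeword (an error is present).
Step 3: locate the error. For a single error e at position i, S_ℓ = v_i·e·α_i^ℓ, so α_err = S_1/S_0.
  S_0^{−1} = 1^{−1} = 1 (mod 11), so α_err = 6·1 = 6 ≡ 6 = α_5. Error position i = 5.
  Consistency check: S_2/S_1 = 3·2 = 6 ≡ 6 = α_err ✓ (single-error assumption holds).
Step 4: error magnitude e = S_0/v_5 = S_0·∏_{j≠5}(α_5 − α_j) = 1·3 = 3 ≡ 3 (mod 11).
Step 5: correct position 5: c_5 = r_5 − e = 9 − 3 ≡ 6 (mod 11). Hence c = [0, 5, 9, 1, 6].
  Check: interpolating c through the α_i gives m(x) = 4 + 4·x (degree < 2) with m(α_i) = c_i for every i, so c is indeed a codeword.


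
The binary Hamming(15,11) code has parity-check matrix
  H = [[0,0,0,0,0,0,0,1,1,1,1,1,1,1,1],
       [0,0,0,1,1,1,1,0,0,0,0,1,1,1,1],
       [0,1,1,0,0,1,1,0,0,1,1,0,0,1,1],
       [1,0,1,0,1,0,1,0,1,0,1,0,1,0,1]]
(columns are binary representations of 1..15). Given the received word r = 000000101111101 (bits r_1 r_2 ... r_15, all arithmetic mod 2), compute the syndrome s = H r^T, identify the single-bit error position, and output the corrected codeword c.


s = (0, 0, 0, 1)^T, error position = 1, corrected codeword c = 100000101111101

Compute s = H r^T mod 2 one row at a time:
  s_1 = 0 + 1 + 1 + 1 + 1 + 1 + 0 + 1 = 6 ≡ 0 (mod 2).
  s_2 = 0 + 0 + 0 + 1 + 1 + 1 + 0 + 1 = 4 ≡ 0 (mod 2).
  s_3 = 0 + 0 + 0 + 1 + 1 + 1 + 0 + 1 = 4 ≡ 0 (mod 2).
  s_4 = 0 + 0 + 0 + 1 + 1 + 1 + 1 + 1 = 5 ≡ 1 (mod 2).
s = (0, 0, 0, 1)^T — this equals column 1 of H (binary 0001), so error is at position 1.
Correct: flip bit 1 of r = 000000101111101 to get c = 100000101111101.


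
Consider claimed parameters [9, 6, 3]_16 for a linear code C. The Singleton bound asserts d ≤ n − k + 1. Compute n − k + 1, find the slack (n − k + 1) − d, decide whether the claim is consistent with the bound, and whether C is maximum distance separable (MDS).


Singleton RHS = n − k + 1 = 4, slack = 1, bound satisfied, not MDS.

Singleton bound: d ≤ n − k + 1.
Here n = 9, k = 6, so n − k + 1 = 4.
Given d = 3, check d ≤ 4: YES.
Slack = (n − k + 1) − d = 1.
The code is NOT MDS (slack = 1 > 0).
Description: the claimed parameters are [9, 6, 3]_16; such a code would be non-MDS.


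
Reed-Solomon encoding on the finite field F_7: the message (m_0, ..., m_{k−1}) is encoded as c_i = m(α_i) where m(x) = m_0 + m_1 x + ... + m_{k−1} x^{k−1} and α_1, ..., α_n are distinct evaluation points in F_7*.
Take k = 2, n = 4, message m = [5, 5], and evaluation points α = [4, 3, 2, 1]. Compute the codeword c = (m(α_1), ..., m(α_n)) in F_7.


c = [4, 6, 1, 3]

Message polynomial: m(x) = 5 + 5·x (mod 7).
For each evaluation point α_i, compute m(α_i) mod 7:
  α_1 = 4: Horner steps 5 → 4, so m(4) = 4.
  α_2 = 3: Horner steps 5 → 6, so m(3) = 6.
  α_3 = 2: Horner steps 5 → 1, so m(2) = 1.
  α_4 = 1: Horner steps 5 → 3, so m(1) = 3.
Codeword c = [4, 6, 1, 3] ∈ F_7^4.


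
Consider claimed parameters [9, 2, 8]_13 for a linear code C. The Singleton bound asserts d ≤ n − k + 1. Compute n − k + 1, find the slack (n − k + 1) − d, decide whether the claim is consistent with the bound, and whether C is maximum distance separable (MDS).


Singleton RHS = n − k + 1 = 8, slack = 0, bound satisfied, MDS.

Singleton bound: d ≤ n − k + 1.
Here n = 9, k = 2, so n − k + 1 = 8.
Given d = 8, check d ≤ 8: YES.
Slack = (n − k + 1) − d = 0.
The code is MDS (slack = 0).
Description: the claimed parameters are [9, 2, 8]_13; such a code would be MDS (meets Singleton bound).


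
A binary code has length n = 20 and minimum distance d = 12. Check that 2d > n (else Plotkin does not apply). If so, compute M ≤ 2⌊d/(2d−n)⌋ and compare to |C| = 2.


Plotkin bound M ≤ 6; given |C| = 2 ≤ bound (satisfied).

Check applicability: 2d = 24, n = 20.
2d − n = 4 > 0, so Plotkin applies.
Compute d/(2d−n) = 12/4 ≈ 3.0000.
⌊d/(2d−n)⌋ = 3.
Plotkin bound: M ≤ 2·3 = 6.
Given |C| = 2, check: satisfied.
This |C| is below the Plotkin bound.


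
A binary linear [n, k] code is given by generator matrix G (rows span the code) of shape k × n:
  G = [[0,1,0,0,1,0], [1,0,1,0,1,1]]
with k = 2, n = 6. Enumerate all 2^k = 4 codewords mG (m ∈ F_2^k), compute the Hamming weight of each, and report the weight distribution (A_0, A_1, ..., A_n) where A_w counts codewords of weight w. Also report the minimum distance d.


Weight distribution: A_0 = 1, A_2 = 1, A_4 = 2. Minimum distance d = 2.

Enumerate all 2^2 = 4 messages m ∈ F_2^2.
For each, compute codeword c = mG in F_2^6, then tally its weight.
  m = 00 → c = 000000, weight = 0.
  m = 10 → c = 010010, weight = 2.
  m = 01 → c = 101011, weight = 4.
  m = 11 → c = 111001, weight = 4.
Tally weights:
  weight 0: 1 codewords.
  weight 2: 1 codewords.
  weight 4: 2 codewords.
Minimum distance d = smallest w > 0 with A_w > 0 = 2.
Sanity: Σ A_w = 4 = 2^2 = 4 ✓.
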